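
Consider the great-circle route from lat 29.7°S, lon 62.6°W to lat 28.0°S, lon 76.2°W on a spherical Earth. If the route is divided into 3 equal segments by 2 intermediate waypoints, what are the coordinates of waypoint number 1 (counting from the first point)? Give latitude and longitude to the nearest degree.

≈ lat 29°S, lon 67°W

Convert each endpoint to a unit vector on the sphere (x = cos φ cos λ, y = cos φ sin λ, z = sin φ).
The central angle between the endpoints is δ = arccos(p₁·p₂) ≈ 0.210 rad (12.0°).
Interpolate at f = 1/3 with slerp weights a = sin((1−f)δ)/sin δ ≈ 0.669, b = sin(fδ)/sin δ ≈ 0.336.
p = a·p₁ + b·p₂ ≈ (0.338, -0.804, -0.489); φ = arcsin(p_z) ≈ -29.29°, λ = atan2(p_y, p_x) ≈ -67.18°.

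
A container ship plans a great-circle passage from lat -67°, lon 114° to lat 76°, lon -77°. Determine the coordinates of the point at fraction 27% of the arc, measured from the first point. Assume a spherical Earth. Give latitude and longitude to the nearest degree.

≈ lat -22°, lon 126°

Write both endpoints as unit vectors p₁, p₂ with components (cos φ cos λ, cos φ sin λ, sin φ).
The central angle between the endpoints is δ = arccos(p₁·p₂) ≈ 2.974 rad (170.4°).
Interpolate at f = 0.27 with slerp weights a = sin((1−f)δ)/sin δ ≈ 4.941, b = sin(fδ)/sin δ ≈ 4.307.
p = a·p₁ + b·p₂ ≈ (-0.551, 0.748, -0.369); φ = arcsin(p_z) ≈ -21.67°, λ = atan2(p_y, p_x) ≈ 126.35°.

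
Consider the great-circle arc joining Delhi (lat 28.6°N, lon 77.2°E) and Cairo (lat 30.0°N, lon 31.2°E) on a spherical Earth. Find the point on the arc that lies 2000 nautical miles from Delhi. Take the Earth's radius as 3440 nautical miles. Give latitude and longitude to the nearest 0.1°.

From cos δ = sin φ₁ sin φ₂ + cos φ₁ cos φ₂ cos Δλ, the central angle is δ ≈ 0.696 rad (39.9°). The total great-circle distance is δ·R ≈ 0.696 × 3440 ≈ 2394 nmi, so the target fraction is f = 2000/2394 ≈ 0.836.
Interpolate at f ≈ 0.836 with slerp weights a = sin((1−f)δ)/sin δ ≈ 0.178, b = sin(fδ)/sin δ ≈ 0.857.
p = a·p₁ + b·p₂ ≈ (0.669, 0.537, 0.514); φ = arcsin(p_z) ≈ 30.91°, λ = atan2(p_y, p_x) ≈ 38.73°.

≈ lat 30.9°N, lon 38.7°E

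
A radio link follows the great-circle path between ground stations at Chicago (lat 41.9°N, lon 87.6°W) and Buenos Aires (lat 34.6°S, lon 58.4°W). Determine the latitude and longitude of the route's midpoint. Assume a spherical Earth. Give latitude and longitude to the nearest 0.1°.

Write both endpoints as unit vectors p₁, p₂ with components (cos φ cos λ, cos φ sin λ, sin φ).
The central angle between the endpoints is δ = arccos(p₁·p₂) ≈ 1.415 rad (81.0°).
Interpolate at f = 1/2 with slerp weights a = sin((1−f)δ)/sin δ ≈ 0.658, b = sin(fδ)/sin δ ≈ 0.658.
p = a·p₁ + b·p₂ ≈ (0.304, -0.950, 0.066); φ = arcsin(p_z) ≈ 3.77°, λ = atan2(p_y, p_x) ≈ -72.25°.

≈ lat 3.8°N, lon 72.2°W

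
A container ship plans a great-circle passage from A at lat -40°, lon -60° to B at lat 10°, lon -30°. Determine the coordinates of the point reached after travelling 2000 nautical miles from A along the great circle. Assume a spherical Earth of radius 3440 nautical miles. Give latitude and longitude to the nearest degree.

≈ lat -11°, lon -41°

The haversine formula gives a central angle δ ≈ 0.998 rad (57.2°) between the endpoints. The total great-circle distance is δ·R ≈ 0.998 × 3440 ≈ 3434 nmi, so the target fraction is f = 2000/3434 ≈ 0.582.
Interpolate at f ≈ 0.582 with slerp weights a = sin((1−f)δ)/sin δ ≈ 0.482, b = sin(fδ)/sin δ ≈ 0.653.
p = a·p₁ + b·p₂ ≈ (0.742, -0.641, -0.196); φ = arcsin(p_z) ≈ -11.32°, λ = atan2(p_y, p_x) ≈ -40.85°.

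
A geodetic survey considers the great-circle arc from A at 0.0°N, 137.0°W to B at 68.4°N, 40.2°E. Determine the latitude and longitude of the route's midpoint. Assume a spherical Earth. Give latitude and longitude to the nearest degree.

From cos δ = sin φ₁ sin φ₂ + cos φ₁ cos φ₂ cos Δλ, the central angle is δ ≈ 1.947 rad (111.6°).
Interpolate at f = 1/2 with slerp weights a = sin((1−f)δ)/sin δ ≈ 0.889, b = sin(fδ)/sin δ ≈ 0.889.
p = a·p₁ + b·p₂ ≈ (-0.400, -0.395, 0.827); φ = arcsin(p_z) ≈ 55.77°, λ = atan2(p_y, p_x) ≈ -135.37°.

≈ 56°N, 135°W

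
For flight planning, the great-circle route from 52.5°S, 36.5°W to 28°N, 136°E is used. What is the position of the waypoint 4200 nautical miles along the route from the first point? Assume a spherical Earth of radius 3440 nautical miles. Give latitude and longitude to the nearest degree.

Write both endpoints as unit vectors p₁, p₂ with components (cos φ cos λ, cos φ sin λ, sin φ).
The central angle between the endpoints is δ = arccos(p₁·p₂) ≈ 2.703 rad (154.9°). The total great-circle distance is δ·R ≈ 2.703 × 3440 ≈ 9298 nmi, so the target fraction is f = 4200/9298 ≈ 0.452.
Interpolate at f ≈ 0.452 with slerp weights a = sin((1−f)δ)/sin δ ≈ 2.346, b = sin(fδ)/sin δ ≈ 2.212.
p = a·p₁ + b·p₂ ≈ (-0.257, 0.508, -0.822); φ = arcsin(p_z) ≈ -55.32°, λ = atan2(p_y, p_x) ≈ 116.88°.

≈ 55°S, 117°E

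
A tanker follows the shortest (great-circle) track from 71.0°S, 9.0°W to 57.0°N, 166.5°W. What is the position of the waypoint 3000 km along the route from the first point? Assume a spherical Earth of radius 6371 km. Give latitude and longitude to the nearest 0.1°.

≈ 71.0°S, 100.6°W

Write both endpoints as unit vectors p₁, p₂ with components (cos φ cos λ, cos φ sin λ, sin φ).
The central angle between the endpoints is δ = arccos(p₁·p₂) ≈ 2.847 rad (163.1°). The total great-circle distance is δ·R ≈ 2.847 × 6371 ≈ 18136 km, so the target fraction is f = 3000/18136 ≈ 0.165.
Interpolate at f ≈ 0.165 with slerp weights a = sin((1−f)δ)/sin δ ≈ 2.384, b = sin(fδ)/sin δ ≈ 1.560.
p = a·p₁ + b·p₂ ≈ (-0.060, -0.320, -0.946); φ = arcsin(p_z) ≈ -71.01°, λ = atan2(p_y, p_x) ≈ -100.58°.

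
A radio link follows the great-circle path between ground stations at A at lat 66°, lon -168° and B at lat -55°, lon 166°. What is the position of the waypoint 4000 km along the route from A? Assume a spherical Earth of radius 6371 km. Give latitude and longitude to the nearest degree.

Convert each endpoint to a unit vector on the sphere (x = cos φ cos λ, y = cos φ sin λ, z = sin φ).
The central angle between the endpoints is δ = arccos(p₁·p₂) ≈ 2.140 rad (122.6°). The total great-circle distance is δ·R ≈ 2.140 × 6371 ≈ 13632 km, so the target fraction is f = 4000/13632 ≈ 0.293.
Interpolate at f ≈ 0.293 with slerp weights a = sin((1−f)δ)/sin δ ≈ 1.185, b = sin(fδ)/sin δ ≈ 0.697.
p = a·p₁ + b·p₂ ≈ (-0.859, -0.003, 0.511); φ = arcsin(p_z) ≈ 30.75°, λ = atan2(p_y, p_x) ≈ -179.77°.

≈ lat 31°, lon 180°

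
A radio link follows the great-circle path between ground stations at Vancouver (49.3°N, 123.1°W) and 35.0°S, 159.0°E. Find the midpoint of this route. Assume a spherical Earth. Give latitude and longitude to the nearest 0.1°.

≈ 9.1°N, 167.3°W

The haversine formula gives a central angle δ ≈ 1.900 rad (108.8°) between the endpoints.
Interpolate at f = 1/2 with slerp weights a = sin((1−f)δ)/sin δ ≈ 0.859, b = sin(fδ)/sin δ ≈ 0.859.
p = a·p₁ + b·p₂ ≈ (-0.963, -0.217, 0.159); φ = arcsin(p_z) ≈ 9.13°, λ = atan2(p_y, p_x) ≈ -167.29°.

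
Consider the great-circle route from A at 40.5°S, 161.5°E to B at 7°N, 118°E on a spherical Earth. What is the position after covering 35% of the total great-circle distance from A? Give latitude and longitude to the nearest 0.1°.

≈ 25.1°S, 143.1°E

Convert each endpoint to a unit vector on the sphere (x = cos φ cos λ, y = cos φ sin λ, z = sin φ).
The central angle between the endpoints is δ = arccos(p₁·p₂) ≈ 1.083 rad (62.1°).
Interpolate at f = 0.35 with slerp weights a = sin((1−f)δ)/sin δ ≈ 0.733, b = sin(fδ)/sin δ ≈ 0.419.
p = a·p₁ + b·p₂ ≈ (-0.724, 0.544, -0.425); φ = arcsin(p_z) ≈ -25.14°, λ = atan2(p_y, p_x) ≈ 143.07°.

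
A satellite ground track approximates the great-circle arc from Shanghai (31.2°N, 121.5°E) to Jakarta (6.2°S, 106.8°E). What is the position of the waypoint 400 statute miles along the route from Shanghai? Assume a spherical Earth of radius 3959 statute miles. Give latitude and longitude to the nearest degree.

From cos δ = sin φ₁ sin φ₂ + cos φ₁ cos φ₂ cos Δλ, the central angle is δ ≈ 0.697 rad (40.0°). The total great-circle distance is δ·R ≈ 0.697 × 3959 ≈ 2761 mi, so the target fraction is f = 400/2761 ≈ 0.145.
Interpolate at f ≈ 0.145 with slerp weights a = sin((1−f)δ)/sin δ ≈ 0.874, b = sin(fδ)/sin δ ≈ 0.157.
p = a·p₁ + b·p₂ ≈ (-0.436, 0.787, 0.436); φ = arcsin(p_z) ≈ 25.85°, λ = atan2(p_y, p_x) ≈ 118.98°.

≈ 26°N, 119°E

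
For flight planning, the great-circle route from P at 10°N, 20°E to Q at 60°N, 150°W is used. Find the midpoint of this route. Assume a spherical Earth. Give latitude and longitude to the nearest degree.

≈ 64°N, 10°E

Convert each endpoint to a unit vector on the sphere (x = cos φ cos λ, y = cos φ sin λ, z = sin φ).
The central angle between the endpoints is δ = arccos(p₁·p₂) ≈ 1.912 rad (109.5°).
Interpolate at f = 1/2 with slerp weights a = sin((1−f)δ)/sin δ ≈ 0.867, b = sin(fδ)/sin δ ≈ 0.867.
p = a·p₁ + b·p₂ ≈ (0.427, 0.075, 0.901); φ = arcsin(p_z) ≈ 64.32°, λ = atan2(p_y, p_x) ≈ 10.00°.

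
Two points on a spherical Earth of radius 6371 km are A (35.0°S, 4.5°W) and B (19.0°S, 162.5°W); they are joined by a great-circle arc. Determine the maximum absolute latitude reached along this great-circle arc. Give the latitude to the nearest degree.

The great circle lies in the plane with unit normal n̂ = (p₁ × p₂)/|p₁ × p₂|.
Here n̂_z ≈ -0.342; the vertex latitude is φ_max = arccos|n̂_z| ≈ 70.0°.

≈ 70°S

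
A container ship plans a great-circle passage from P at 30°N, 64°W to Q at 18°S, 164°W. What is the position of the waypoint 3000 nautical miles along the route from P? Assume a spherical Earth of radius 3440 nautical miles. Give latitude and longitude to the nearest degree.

≈ 11°N, 114°W

Write both endpoints as unit vectors p₁, p₂ with components (cos φ cos λ, cos φ sin λ, sin φ).
The central angle between the endpoints is δ = arccos(p₁·p₂) ≈ 1.873 rad (107.3°). The total great-circle distance is δ·R ≈ 1.873 × 3440 ≈ 6443 nmi, so the target fraction is f = 3000/6443 ≈ 0.466.
Interpolate at f ≈ 0.466 with slerp weights a = sin((1−f)δ)/sin δ ≈ 0.882, b = sin(fδ)/sin δ ≈ 0.802.
p = a·p₁ + b·p₂ ≈ (-0.398, -0.897, 0.193); φ = arcsin(p_z) ≈ 11.13°, λ = atan2(p_y, p_x) ≈ -113.96°.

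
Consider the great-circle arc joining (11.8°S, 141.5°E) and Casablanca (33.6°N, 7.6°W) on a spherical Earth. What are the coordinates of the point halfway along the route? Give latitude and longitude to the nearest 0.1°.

Convert each endpoint to a unit vector on the sphere (x = cos φ cos λ, y = cos φ sin λ, z = sin φ).
The central angle between the endpoints is δ = arccos(p₁·p₂) ≈ 2.520 rad (144.4°).
Interpolate at f = 1/2 with slerp weights a = sin((1−f)δ)/sin δ ≈ 1.634, b = sin(fδ)/sin δ ≈ 1.634.
p = a·p₁ + b·p₂ ≈ (0.097, 0.816, 0.570); φ = arcsin(p_z) ≈ 34.76°, λ = atan2(p_y, p_x) ≈ 83.20°.

≈ (34.8°N, 83.2°E)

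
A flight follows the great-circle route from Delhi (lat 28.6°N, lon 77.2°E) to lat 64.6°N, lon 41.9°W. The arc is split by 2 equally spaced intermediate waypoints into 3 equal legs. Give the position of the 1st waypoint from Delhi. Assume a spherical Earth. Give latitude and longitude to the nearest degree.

≈ lat 51°N, lon 62°E

The haversine formula gives a central angle δ ≈ 1.319 rad (75.6°) between the endpoints.
Interpolate at f = 1/3 with slerp weights a = sin((1−f)δ)/sin δ ≈ 0.795, b = sin(fδ)/sin δ ≈ 0.439.
p = a·p₁ + b·p₂ ≈ (0.295, 0.555, 0.778); φ = arcsin(p_z) ≈ 51.05°, λ = atan2(p_y, p_x) ≈ 62.01°.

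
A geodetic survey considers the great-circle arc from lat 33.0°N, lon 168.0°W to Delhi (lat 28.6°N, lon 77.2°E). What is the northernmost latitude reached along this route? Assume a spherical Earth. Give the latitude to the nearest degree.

The great circle lies in the plane with unit normal n̂ = (p₁ × p₂)/|p₁ × p₂|.
Here n̂_z ≈ -0.669; the vertex latitude is φ_max = arccos|n̂_z| ≈ 48.0°.

≈ 48°N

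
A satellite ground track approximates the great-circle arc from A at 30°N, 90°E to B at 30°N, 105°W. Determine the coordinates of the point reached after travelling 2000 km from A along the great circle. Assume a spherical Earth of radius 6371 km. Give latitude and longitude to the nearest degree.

Convert each endpoint to a unit vector on the sphere (x = cos φ cos λ, y = cos φ sin λ, z = sin φ).
The central angle between the endpoints is δ = arccos(p₁·p₂) ≈ 2.065 rad (118.3°). The total great-circle distance is δ·R ≈ 2.065 × 6371 ≈ 13157 km, so the target fraction is f = 2000/13157 ≈ 0.152.
Interpolate at f ≈ 0.152 with slerp weights a = sin((1−f)δ)/sin δ ≈ 1.118, b = sin(fδ)/sin δ ≈ 0.351.
p = a·p₁ + b·p₂ ≈ (-0.079, 0.674, 0.734); φ = arcsin(p_z) ≈ 47.24°, λ = atan2(p_y, p_x) ≈ 96.65°.

≈ 47°N, 97°E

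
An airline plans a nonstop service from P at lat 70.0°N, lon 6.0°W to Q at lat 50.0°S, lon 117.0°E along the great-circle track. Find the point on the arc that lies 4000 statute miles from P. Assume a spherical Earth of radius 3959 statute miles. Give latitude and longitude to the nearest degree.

≈ lat 32°N, lon 78°E

Convert each endpoint to a unit vector on the sphere (x = cos φ cos λ, y = cos φ sin λ, z = sin φ).
The central angle between the endpoints is δ = arccos(p₁·p₂) ≈ 2.567 rad (147.1°). The total great-circle distance is δ·R ≈ 2.567 × 3959 ≈ 10164 mi, so the target fraction is f = 4000/10164 ≈ 0.394.
Interpolate at f ≈ 0.394 with slerp weights a = sin((1−f)δ)/sin δ ≈ 1.841, b = sin(fδ)/sin δ ≈ 1.559.
p = a·p₁ + b·p₂ ≈ (0.171, 0.827, 0.535); φ = arcsin(p_z) ≈ 32.36°, λ = atan2(p_y, p_x) ≈ 78.31°.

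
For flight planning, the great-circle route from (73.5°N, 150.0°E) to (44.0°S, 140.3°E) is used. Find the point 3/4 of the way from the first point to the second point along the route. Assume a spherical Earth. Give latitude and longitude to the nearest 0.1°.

Write both endpoints as unit vectors p₁, p₂ with components (cos φ cos λ, cos φ sin λ, sin φ).
The central angle between the endpoints is δ = arccos(p₁·p₂) ≈ 2.054 rad (117.7°).
Interpolate at f = 3/4 with slerp weights a = sin((1−f)δ)/sin δ ≈ 0.555, b = sin(fδ)/sin δ ≈ 1.129.
p = a·p₁ + b·p₂ ≈ (-0.761, 0.597, -0.252); φ = arcsin(p_z) ≈ -14.61°, λ = atan2(p_y, p_x) ≈ 141.87°.

≈ (14.6°S, 141.9°E)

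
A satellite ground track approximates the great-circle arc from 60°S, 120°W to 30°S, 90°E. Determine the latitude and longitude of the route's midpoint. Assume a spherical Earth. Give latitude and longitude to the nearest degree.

≈ 70°S, 120°E

Convert each endpoint to a unit vector on the sphere (x = cos φ cos λ, y = cos φ sin λ, z = sin φ).
The central angle between the endpoints is δ = arccos(p₁·p₂) ≈ 1.513 rad (86.7°).
Interpolate at f = 1/2 with slerp weights a = sin((1−f)δ)/sin δ ≈ 0.687, b = sin(fδ)/sin δ ≈ 0.687.
p = a·p₁ + b·p₂ ≈ (-0.172, 0.298, -0.939); φ = arcsin(p_z) ≈ -69.90°, λ = atan2(p_y, p_x) ≈ 120.00°.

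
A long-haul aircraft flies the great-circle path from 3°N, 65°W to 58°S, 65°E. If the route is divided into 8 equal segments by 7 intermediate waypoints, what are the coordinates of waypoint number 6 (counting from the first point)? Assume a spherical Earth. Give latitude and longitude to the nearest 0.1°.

The haversine formula gives a central angle δ ≈ 1.966 rad (112.6°) between the endpoints.
Interpolate at f = 6/8 with slerp weights a = sin((1−f)δ)/sin δ ≈ 0.511, b = sin(fδ)/sin δ ≈ 1.078.
p = a·p₁ + b·p₂ ≈ (0.457, 0.055, -0.888); φ = arcsin(p_z) ≈ -62.58°, λ = atan2(p_y, p_x) ≈ 6.89°.

≈ 62.6°S, 6.9°E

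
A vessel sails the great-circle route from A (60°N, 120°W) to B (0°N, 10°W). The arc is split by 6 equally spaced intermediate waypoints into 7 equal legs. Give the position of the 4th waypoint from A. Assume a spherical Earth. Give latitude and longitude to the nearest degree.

≈ (37°N, 34°W)

Convert each endpoint to a unit vector on the sphere (x = cos φ cos λ, y = cos φ sin λ, z = sin φ).
The central angle between the endpoints is δ = arccos(p₁·p₂) ≈ 1.743 rad (99.8°).
Interpolate at f = 4/7 with slerp weights a = sin((1−f)δ)/sin δ ≈ 0.689, b = sin(fδ)/sin δ ≈ 0.852.
p = a·p₁ + b·p₂ ≈ (0.666, -0.446, 0.597); φ = arcsin(p_z) ≈ 36.66°, λ = atan2(p_y, p_x) ≈ -33.82°.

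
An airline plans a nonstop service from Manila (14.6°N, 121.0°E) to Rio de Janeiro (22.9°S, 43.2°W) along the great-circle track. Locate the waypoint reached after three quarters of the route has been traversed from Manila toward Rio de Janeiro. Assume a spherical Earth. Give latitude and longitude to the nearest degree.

Convert each endpoint to a unit vector on the sphere (x = cos φ cos λ, y = cos φ sin λ, z = sin φ).
The central angle between the endpoints is δ = arccos(p₁·p₂) ≈ 2.843 rad (162.9°).
Interpolate at f = 3/4 with slerp weights a = sin((1−f)δ)/sin δ ≈ 2.220, b = sin(fδ)/sin δ ≈ 2.880.
p = a·p₁ + b·p₂ ≈ (0.827, 0.026, -0.561); φ = arcsin(p_z) ≈ -34.13°, λ = atan2(p_y, p_x) ≈ 1.77°.

≈ 34°S, 2°E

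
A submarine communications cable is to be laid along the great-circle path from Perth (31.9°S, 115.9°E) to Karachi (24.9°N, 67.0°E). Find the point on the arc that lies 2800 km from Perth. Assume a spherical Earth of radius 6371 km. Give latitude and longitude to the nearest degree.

Write both endpoints as unit vectors p₁, p₂ with components (cos φ cos λ, cos φ sin λ, sin φ).
The central angle between the endpoints is δ = arccos(p₁·p₂) ≈ 1.283 rad (73.5°). The total great-circle distance is δ·R ≈ 1.283 × 6371 ≈ 8175 km, so the target fraction is f = 2800/8175 ≈ 0.343.
Interpolate at f ≈ 0.343 with slerp weights a = sin((1−f)δ)/sin δ ≈ 0.779, b = sin(fδ)/sin δ ≈ 0.444.
p = a·p₁ + b·p₂ ≈ (-0.132, 0.965, -0.225); φ = arcsin(p_z) ≈ -13.00°, λ = atan2(p_y, p_x) ≈ 97.77°.

≈ (13°S, 98°E)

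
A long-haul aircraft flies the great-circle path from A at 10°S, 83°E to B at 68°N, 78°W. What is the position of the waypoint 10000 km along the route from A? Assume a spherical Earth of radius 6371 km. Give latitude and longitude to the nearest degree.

From cos δ = sin φ₁ sin φ₂ + cos φ₁ cos φ₂ cos Δλ, the central angle is δ ≈ 2.106 rad (120.7°). The total great-circle distance is δ·R ≈ 2.106 × 6371 ≈ 13416 km, so the target fraction is f = 10000/13416 ≈ 0.745.
Interpolate at f ≈ 0.745 with slerp weights a = sin((1−f)δ)/sin δ ≈ 0.594, b = sin(fδ)/sin δ ≈ 1.162.
p = a·p₁ + b·p₂ ≈ (0.162, 0.154, 0.975); φ = arcsin(p_z) ≈ 77.07°, λ = atan2(p_y, p_x) ≈ 43.68°.

≈ 77°N, 44°E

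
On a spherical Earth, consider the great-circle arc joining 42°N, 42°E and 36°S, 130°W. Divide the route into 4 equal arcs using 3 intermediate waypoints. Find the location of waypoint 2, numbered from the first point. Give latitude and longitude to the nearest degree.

Convert each endpoint to a unit vector on the sphere (x = cos φ cos λ, y = cos φ sin λ, z = sin φ).
The central angle between the endpoints is δ = arccos(p₁·p₂) ≈ 2.991 rad (171.4°).
Interpolate at f = 2/4 with slerp weights a = sin((1−f)δ)/sin δ ≈ 6.643, b = sin(fδ)/sin δ ≈ 6.643.
p = a·p₁ + b·p₂ ≈ (0.214, -0.814, 0.540); φ = arcsin(p_z) ≈ 32.71°, λ = atan2(p_y, p_x) ≈ -75.25°.

≈ 33°N, 75°W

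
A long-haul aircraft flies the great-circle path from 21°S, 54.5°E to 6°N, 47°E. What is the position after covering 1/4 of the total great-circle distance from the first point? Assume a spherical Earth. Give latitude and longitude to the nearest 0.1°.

Convert each endpoint to a unit vector on the sphere (x = cos φ cos λ, y = cos φ sin λ, z = sin φ).
The central angle between the endpoints is δ = arccos(p₁·p₂) ≈ 0.488 rad (28.0°).
Interpolate at f = 1/4 with slerp weights a = sin((1−f)δ)/sin δ ≈ 0.763, b = sin(fδ)/sin δ ≈ 0.260.
p = a·p₁ + b·p₂ ≈ (0.590, 0.769, -0.246); φ = arcsin(p_z) ≈ -14.27°, λ = atan2(p_y, p_x) ≈ 52.51°.

≈ 14.3°S, 52.5°E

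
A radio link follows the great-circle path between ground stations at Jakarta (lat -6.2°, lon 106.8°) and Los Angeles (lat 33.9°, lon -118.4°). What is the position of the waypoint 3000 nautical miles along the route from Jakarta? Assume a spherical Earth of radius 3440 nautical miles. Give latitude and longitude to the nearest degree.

Write both endpoints as unit vectors p₁, p₂ with components (cos φ cos λ, cos φ sin λ, sin φ).
The central angle between the endpoints is δ = arccos(p₁·p₂) ≈ 2.267 rad (129.9°). The total great-circle distance is δ·R ≈ 2.267 × 3440 ≈ 7800 nmi, so the target fraction is f = 3000/7800 ≈ 0.385.
Interpolate at f ≈ 0.385 with slerp weights a = sin((1−f)δ)/sin δ ≈ 1.284, b = sin(fδ)/sin δ ≈ 0.998.
p = a·p₁ + b·p₂ ≈ (-0.763, 0.493, 0.418); φ = arcsin(p_z) ≈ 24.72°, λ = atan2(p_y, p_x) ≈ 147.13°.

≈ lat 25°, lon 147°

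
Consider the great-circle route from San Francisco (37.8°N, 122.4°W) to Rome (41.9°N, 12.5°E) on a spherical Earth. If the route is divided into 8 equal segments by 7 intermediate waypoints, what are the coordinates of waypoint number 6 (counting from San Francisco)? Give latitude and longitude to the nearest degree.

≈ 59°N, 12°W

Write both endpoints as unit vectors p₁, p₂ with components (cos φ cos λ, cos φ sin λ, sin φ).
The central angle between the endpoints is δ = arccos(p₁·p₂) ≈ 1.577 rad (90.3°).
Interpolate at f = 6/8 with slerp weights a = sin((1−f)δ)/sin δ ≈ 0.384, b = sin(fδ)/sin δ ≈ 0.926.
p = a·p₁ + b·p₂ ≈ (0.510, -0.107, 0.853); φ = arcsin(p_z) ≈ 58.59°, λ = atan2(p_y, p_x) ≈ -11.86°.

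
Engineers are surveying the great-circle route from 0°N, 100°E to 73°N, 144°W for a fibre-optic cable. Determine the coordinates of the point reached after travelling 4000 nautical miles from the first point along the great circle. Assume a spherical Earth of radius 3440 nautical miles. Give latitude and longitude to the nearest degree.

≈ 62°N, 132°E

Convert each endpoint to a unit vector on the sphere (x = cos φ cos λ, y = cos φ sin λ, z = sin φ).
The central angle between the endpoints is δ = arccos(p₁·p₂) ≈ 1.699 rad (97.4°). The total great-circle distance is δ·R ≈ 1.699 × 3440 ≈ 5846 nmi, so the target fraction is f = 4000/5846 ≈ 0.684.
Interpolate at f ≈ 0.684 with slerp weights a = sin((1−f)δ)/sin δ ≈ 0.515, b = sin(fδ)/sin δ ≈ 0.926.
p = a·p₁ + b·p₂ ≈ (-0.308, 0.349, 0.885); φ = arcsin(p_z) ≈ 62.26°, λ = atan2(p_y, p_x) ≈ 131.51°.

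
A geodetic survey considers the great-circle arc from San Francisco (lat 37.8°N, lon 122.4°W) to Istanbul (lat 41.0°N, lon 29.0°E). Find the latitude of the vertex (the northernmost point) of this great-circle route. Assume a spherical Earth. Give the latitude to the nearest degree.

The great circle lies in the plane with unit normal n̂ = (p₁ × p₂)/|p₁ × p₂|.
Here n̂_z ≈ +0.288; the vertex latitude is φ_max = arccos|n̂_z| ≈ 73.3°.

≈ 73°N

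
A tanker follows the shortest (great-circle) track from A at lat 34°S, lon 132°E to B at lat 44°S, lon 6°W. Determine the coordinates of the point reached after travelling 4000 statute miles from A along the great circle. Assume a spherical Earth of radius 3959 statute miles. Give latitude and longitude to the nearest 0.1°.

From cos δ = sin φ₁ sin φ₂ + cos φ₁ cos φ₂ cos Δλ, the central angle is δ ≈ 1.626 rad (93.1°). The total great-circle distance is δ·R ≈ 1.626 × 3959 ≈ 6436 mi, so the target fraction is f = 4000/6436 ≈ 0.622.
Interpolate at f ≈ 0.622 with slerp weights a = sin((1−f)δ)/sin δ ≈ 0.578, b = sin(fδ)/sin δ ≈ 0.848.
p = a·p₁ + b·p₂ ≈ (0.286, 0.292, -0.912); φ = arcsin(p_z) ≈ -65.85°, λ = atan2(p_y, p_x) ≈ 45.60°.

≈ lat 65.9°S, lon 45.6°E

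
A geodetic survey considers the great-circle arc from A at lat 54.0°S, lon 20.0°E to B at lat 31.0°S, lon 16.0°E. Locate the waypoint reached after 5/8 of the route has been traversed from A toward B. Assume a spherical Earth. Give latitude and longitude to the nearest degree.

Convert each endpoint to a unit vector on the sphere (x = cos φ cos λ, y = cos φ sin λ, z = sin φ).
The central angle between the endpoints is δ = arccos(p₁·p₂) ≈ 0.405 rad (23.2°).
Interpolate at f = 5/8 with slerp weights a = sin((1−f)δ)/sin δ ≈ 0.384, b = sin(fδ)/sin δ ≈ 0.636.
p = a·p₁ + b·p₂ ≈ (0.736, 0.227, -0.638); φ = arcsin(p_z) ≈ -39.64°, λ = atan2(p_y, p_x) ≈ 17.17°.

≈ lat 40°S, lon 17°E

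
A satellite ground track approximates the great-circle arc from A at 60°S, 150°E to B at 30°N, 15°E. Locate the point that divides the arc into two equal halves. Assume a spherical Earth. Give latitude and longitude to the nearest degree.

≈ 30°S, 50°E

Convert each endpoint to a unit vector on the sphere (x = cos φ cos λ, y = cos φ sin λ, z = sin φ).
The central angle between the endpoints is δ = arccos(p₁·p₂) ≈ 2.403 rad (137.7°).
Interpolate at f = 1/2 with slerp weights a = sin((1−f)δ)/sin δ ≈ 1.385, b = sin(fδ)/sin δ ≈ 1.385.
p = a·p₁ + b·p₂ ≈ (0.559, 0.657, -0.507); φ = arcsin(p_z) ≈ -30.45°, λ = atan2(p_y, p_x) ≈ 49.60°.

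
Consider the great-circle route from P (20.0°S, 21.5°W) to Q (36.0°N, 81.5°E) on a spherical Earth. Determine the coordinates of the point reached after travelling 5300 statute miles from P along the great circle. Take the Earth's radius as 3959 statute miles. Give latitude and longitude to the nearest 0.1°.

≈ (23.8°N, 43.1°E)

Convert each endpoint to a unit vector on the sphere (x = cos φ cos λ, y = cos φ sin λ, z = sin φ).
The central angle between the endpoints is δ = arccos(p₁·p₂) ≈ 1.952 rad (111.8°). The total great-circle distance is δ·R ≈ 1.952 × 3959 ≈ 7728 mi, so the target fraction is f = 5300/7728 ≈ 0.686.
Interpolate at f ≈ 0.686 with slerp weights a = sin((1−f)δ)/sin δ ≈ 0.620, b = sin(fδ)/sin δ ≈ 1.048.
p = a·p₁ + b·p₂ ≈ (0.668, 0.625, 0.404); φ = arcsin(p_z) ≈ 23.84°, λ = atan2(p_y, p_x) ≈ 43.13°.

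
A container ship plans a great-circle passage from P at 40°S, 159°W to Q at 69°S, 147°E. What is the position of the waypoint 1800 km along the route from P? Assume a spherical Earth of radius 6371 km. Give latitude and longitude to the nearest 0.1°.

Write both endpoints as unit vectors p₁, p₂ with components (cos φ cos λ, cos φ sin λ, sin φ).
The central angle between the endpoints is δ = arccos(p₁·p₂) ≈ 0.705 rad (40.4°). The total great-circle distance is δ·R ≈ 0.705 × 6371 ≈ 4493 km, so the target fraction is f = 1800/4493 ≈ 0.401.
Interpolate at f ≈ 0.401 with slerp weights a = sin((1−f)δ)/sin δ ≈ 0.633, b = sin(fδ)/sin δ ≈ 0.430.
p = a·p₁ + b·p₂ ≈ (-0.582, -0.090, -0.808); φ = arcsin(p_z) ≈ -53.93°, λ = atan2(p_y, p_x) ≈ -171.23°.

≈ 53.9°S, 171.2°W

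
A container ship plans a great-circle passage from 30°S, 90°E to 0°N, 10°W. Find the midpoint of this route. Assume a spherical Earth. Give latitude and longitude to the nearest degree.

Write both endpoints as unit vectors p₁, p₂ with components (cos φ cos λ, cos φ sin λ, sin φ).
The central angle between the endpoints is δ = arccos(p₁·p₂) ≈ 1.722 rad (98.6°).
Interpolate at f = 1/2 with slerp weights a = sin((1−f)δ)/sin δ ≈ 0.767, b = sin(fδ)/sin δ ≈ 0.767.
p = a·p₁ + b·p₂ ≈ (0.755, 0.531, -0.384); φ = arcsin(p_z) ≈ -22.55°, λ = atan2(p_y, p_x) ≈ 35.11°.

≈ 23°S, 35°E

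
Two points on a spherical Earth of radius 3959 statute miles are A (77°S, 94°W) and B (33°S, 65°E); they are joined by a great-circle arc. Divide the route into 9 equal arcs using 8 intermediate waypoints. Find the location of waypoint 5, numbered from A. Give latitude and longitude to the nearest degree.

Write both endpoints as unit vectors p₁, p₂ with components (cos φ cos λ, cos φ sin λ, sin φ).
The central angle between the endpoints is δ = arccos(p₁·p₂) ≈ 1.208 rad (69.2°).
Interpolate at f = 5/9 with slerp weights a = sin((1−f)δ)/sin δ ≈ 0.547, b = sin(fδ)/sin δ ≈ 0.665.
p = a·p₁ + b·p₂ ≈ (0.227, 0.383, -0.895); φ = arcsin(p_z) ≈ -63.56°, λ = atan2(p_y, p_x) ≈ 59.31°.

≈ (64°S, 59°E)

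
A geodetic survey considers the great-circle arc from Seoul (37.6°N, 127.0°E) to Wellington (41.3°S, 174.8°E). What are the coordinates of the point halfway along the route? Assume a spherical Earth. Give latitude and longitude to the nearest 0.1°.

≈ 2.0°S, 150.2°E

From cos δ = sin φ₁ sin φ₂ + cos φ₁ cos φ₂ cos Δλ, the central angle is δ ≈ 1.574 rad (90.2°).
Interpolate at f = 1/2 with slerp weights a = sin((1−f)δ)/sin δ ≈ 0.708, b = sin(fδ)/sin δ ≈ 0.708.
p = a·p₁ + b·p₂ ≈ (-0.867, 0.496, -0.035); φ = arcsin(p_z) ≈ -2.02°, λ = atan2(p_y, p_x) ≈ 150.23°.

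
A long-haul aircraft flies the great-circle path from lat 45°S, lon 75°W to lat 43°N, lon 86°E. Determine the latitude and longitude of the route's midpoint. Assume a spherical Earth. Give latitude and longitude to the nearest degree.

Convert each endpoint to a unit vector on the sphere (x = cos φ cos λ, y = cos φ sin λ, z = sin φ).
The central angle between the endpoints is δ = arccos(p₁·p₂) ≈ 2.901 rad (166.2°).
Interpolate at f = 1/2 with slerp weights a = sin((1−f)δ)/sin δ ≈ 4.168, b = sin(fδ)/sin δ ≈ 4.168.
p = a·p₁ + b·p₂ ≈ (0.975, 0.194, -0.105); φ = arcsin(p_z) ≈ -6.01°, λ = atan2(p_y, p_x) ≈ 11.25°.

≈ lat 6°S, lon 11°E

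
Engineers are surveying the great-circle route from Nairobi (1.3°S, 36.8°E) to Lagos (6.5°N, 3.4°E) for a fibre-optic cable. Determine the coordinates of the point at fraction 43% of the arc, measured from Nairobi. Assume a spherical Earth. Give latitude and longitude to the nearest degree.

The haversine formula gives a central angle δ ≈ 0.598 rad (34.2°) between the endpoints.
Interpolate at f = 0.43 with slerp weights a = sin((1−f)δ)/sin δ ≈ 0.594, b = sin(fδ)/sin δ ≈ 0.452.
p = a·p₁ + b·p₂ ≈ (0.923, 0.382, 0.038); φ = arcsin(p_z) ≈ 2.16°, λ = atan2(p_y, p_x) ≈ 22.49°.

≈ 2°N, 22°E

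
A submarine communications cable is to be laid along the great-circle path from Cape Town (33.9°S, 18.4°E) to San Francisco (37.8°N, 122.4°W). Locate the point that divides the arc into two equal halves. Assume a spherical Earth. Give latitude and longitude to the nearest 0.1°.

Write both endpoints as unit vectors p₁, p₂ with components (cos φ cos λ, cos φ sin λ, sin φ).
The central angle between the endpoints is δ = arccos(p₁·p₂) ≈ 2.587 rad (148.2°).
Interpolate at f = 1/2 with slerp weights a = sin((1−f)δ)/sin δ ≈ 1.826, b = sin(fδ)/sin δ ≈ 1.826.
p = a·p₁ + b·p₂ ≈ (0.665, -0.740, 0.101); φ = arcsin(p_z) ≈ 5.78°, λ = atan2(p_y, p_x) ≈ -48.05°.

≈ 5.8°N, 48.0°W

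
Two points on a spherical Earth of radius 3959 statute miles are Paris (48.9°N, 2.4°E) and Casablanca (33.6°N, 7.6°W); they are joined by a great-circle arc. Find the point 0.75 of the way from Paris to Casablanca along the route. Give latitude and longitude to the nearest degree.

≈ 37°N, 6°W

Write both endpoints as unit vectors p₁, p₂ with components (cos φ cos λ, cos φ sin λ, sin φ).
The central angle between the endpoints is δ = arccos(p₁·p₂) ≈ 0.297 rad (17.0°).
Interpolate at f = 0.75 with slerp weights a = sin((1−f)δ)/sin δ ≈ 0.253, b = sin(fδ)/sin δ ≈ 0.755.
p = a·p₁ + b·p₂ ≈ (0.790, -0.076, 0.609); φ = arcsin(p_z) ≈ 37.50°, λ = atan2(p_y, p_x) ≈ -5.51°.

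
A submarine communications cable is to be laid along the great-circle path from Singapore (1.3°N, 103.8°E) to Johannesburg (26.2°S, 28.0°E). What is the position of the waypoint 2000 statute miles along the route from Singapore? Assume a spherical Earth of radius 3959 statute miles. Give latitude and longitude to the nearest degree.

Convert each endpoint to a unit vector on the sphere (x = cos φ cos λ, y = cos φ sin λ, z = sin φ).
The central angle between the endpoints is δ = arccos(p₁·p₂) ≈ 1.359 rad (77.9°). The total great-circle distance is δ·R ≈ 1.359 × 3959 ≈ 5381 mi, so the target fraction is f = 2000/5381 ≈ 0.372.
Interpolate at f ≈ 0.372 with slerp weights a = sin((1−f)δ)/sin δ ≈ 0.771, b = sin(fδ)/sin δ ≈ 0.495.
p = a·p₁ + b·p₂ ≈ (0.208, 0.957, -0.201); φ = arcsin(p_z) ≈ -11.60°, λ = atan2(p_y, p_x) ≈ 77.72°.

≈ (12°S, 78°E)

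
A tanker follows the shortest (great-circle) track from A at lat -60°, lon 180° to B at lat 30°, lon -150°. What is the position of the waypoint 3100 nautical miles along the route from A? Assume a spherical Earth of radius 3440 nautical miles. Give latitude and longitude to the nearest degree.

Convert each endpoint to a unit vector on the sphere (x = cos φ cos λ, y = cos φ sin λ, z = sin φ).
The central angle between the endpoints is δ = arccos(p₁·p₂) ≈ 1.629 rad (93.3°). The total great-circle distance is δ·R ≈ 1.629 × 3440 ≈ 5603 nmi, so the target fraction is f = 3100/5603 ≈ 0.553.
Interpolate at f ≈ 0.553 with slerp weights a = sin((1−f)δ)/sin δ ≈ 0.666, b = sin(fδ)/sin δ ≈ 0.785.
p = a·p₁ + b·p₂ ≈ (-0.922, -0.340, -0.184); φ = arcsin(p_z) ≈ -10.62°, λ = atan2(p_y, p_x) ≈ -159.76°.

≈ lat -11°, lon -160°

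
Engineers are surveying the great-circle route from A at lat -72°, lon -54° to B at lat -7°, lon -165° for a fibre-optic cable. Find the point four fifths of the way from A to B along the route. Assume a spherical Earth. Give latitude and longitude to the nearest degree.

≈ lat -24°, lon -159°

Convert each endpoint to a unit vector on the sphere (x = cos φ cos λ, y = cos φ sin λ, z = sin φ).
The central angle between the endpoints is δ = arccos(p₁·p₂) ≈ 1.565 rad (89.7°).
Interpolate at f = 4/5 with slerp weights a = sin((1−f)δ)/sin δ ≈ 0.308, b = sin(fδ)/sin δ ≈ 0.950.
p = a·p₁ + b·p₂ ≈ (-0.854, -0.321, -0.409); φ = arcsin(p_z) ≈ -24.11°, λ = atan2(p_y, p_x) ≈ -159.42°.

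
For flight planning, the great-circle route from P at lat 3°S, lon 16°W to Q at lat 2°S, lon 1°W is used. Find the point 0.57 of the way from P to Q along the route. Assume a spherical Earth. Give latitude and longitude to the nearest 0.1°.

≈ lat 2.5°S, lon 7.4°W

From cos δ = sin φ₁ sin φ₂ + cos φ₁ cos φ₂ cos Δλ, the central angle is δ ≈ 0.262 rad (15.0°).
Interpolate at f = 0.57 with slerp weights a = sin((1−f)δ)/sin δ ≈ 0.434, b = sin(fδ)/sin δ ≈ 0.574.
p = a·p₁ + b·p₂ ≈ (0.991, -0.129, -0.043); φ = arcsin(p_z) ≈ -2.45°, λ = atan2(p_y, p_x) ≈ -7.45°.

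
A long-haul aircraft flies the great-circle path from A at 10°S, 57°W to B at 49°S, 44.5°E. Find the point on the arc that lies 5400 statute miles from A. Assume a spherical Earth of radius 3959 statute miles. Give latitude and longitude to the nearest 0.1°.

≈ 50.7°S, 26.5°E

Write both endpoints as unit vectors p₁, p₂ with components (cos φ cos λ, cos φ sin λ, sin φ).
The central angle between the endpoints is δ = arccos(p₁·p₂) ≈ 1.569 rad (89.9°). The total great-circle distance is δ·R ≈ 1.569 × 3959 ≈ 6210 mi, so the target fraction is f = 5400/6210 ≈ 0.870.
Interpolate at f ≈ 0.870 with slerp weights a = sin((1−f)δ)/sin δ ≈ 0.203, b = sin(fδ)/sin δ ≈ 0.979.
p = a·p₁ + b·p₂ ≈ (0.567, 0.282, -0.774); φ = arcsin(p_z) ≈ -50.71°, λ = atan2(p_y, p_x) ≈ 26.47°.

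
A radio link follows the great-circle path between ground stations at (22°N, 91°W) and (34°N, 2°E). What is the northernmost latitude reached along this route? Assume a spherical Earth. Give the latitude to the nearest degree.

The great circle lies in the plane with unit normal n̂ = (p₁ × p₂)/|p₁ × p₂|.
Here n̂_z ≈ +0.779; the vertex latitude is φ_max = arccos|n̂_z| ≈ 38.8°.
Check via Clairaut: cos φ_max = |cos φ₁| · sin C = cos(22.0°)·sin(57.1°) ≈ 0.779, again giving ≈ 38.8°.

≈ 39°N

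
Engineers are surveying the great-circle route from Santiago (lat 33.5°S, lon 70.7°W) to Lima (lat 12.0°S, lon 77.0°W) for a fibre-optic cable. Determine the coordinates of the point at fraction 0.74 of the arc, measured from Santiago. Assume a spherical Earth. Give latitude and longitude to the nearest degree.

Convert each endpoint to a unit vector on the sphere (x = cos φ cos λ, y = cos φ sin λ, z = sin φ).
The central angle between the endpoints is δ = arccos(p₁·p₂) ≈ 0.388 rad (22.3°).
Interpolate at f = 0.74 with slerp weights a = sin((1−f)δ)/sin δ ≈ 0.266, b = sin(fδ)/sin δ ≈ 0.749.
p = a·p₁ + b·p₂ ≈ (0.238, -0.923, -0.303); φ = arcsin(p_z) ≈ -17.61°, λ = atan2(p_y, p_x) ≈ -75.54°.

≈ lat 18°S, lon 76°W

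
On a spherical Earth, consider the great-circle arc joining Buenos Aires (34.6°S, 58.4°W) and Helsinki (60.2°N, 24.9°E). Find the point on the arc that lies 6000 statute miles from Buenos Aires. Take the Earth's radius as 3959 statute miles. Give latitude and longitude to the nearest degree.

≈ 41°N, 12°W

Write both endpoints as unit vectors p₁, p₂ with components (cos φ cos λ, cos φ sin λ, sin φ).
The central angle between the endpoints is δ = arccos(p₁·p₂) ≈ 2.032 rad (116.4°). The total great-circle distance is δ·R ≈ 2.032 × 3959 ≈ 8045 mi, so the target fraction is f = 6000/8045 ≈ 0.746.
Interpolate at f ≈ 0.746 with slerp weights a = sin((1−f)δ)/sin δ ≈ 0.551, b = sin(fδ)/sin δ ≈ 1.115.
p = a·p₁ + b·p₂ ≈ (0.740, -0.153, 0.654); φ = arcsin(p_z) ≈ 40.87°, λ = atan2(p_y, p_x) ≈ -11.70°.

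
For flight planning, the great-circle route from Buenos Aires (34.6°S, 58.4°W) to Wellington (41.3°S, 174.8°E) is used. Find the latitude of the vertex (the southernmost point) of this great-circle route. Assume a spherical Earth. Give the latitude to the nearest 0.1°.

≈ 60.3°S

The great circle lies in the plane with unit normal n̂ = (p₁ × p₂)/|p₁ × p₂|.
Here n̂_z ≈ -0.495; the vertex latitude is φ_max = arccos|n̂_z| ≈ 60.3°.
Check via Clairaut: cos φ_max = |cos φ₁| · sin C = cos(34.6°)·sin(143.0°) ≈ 0.495, again giving ≈ 60.3°.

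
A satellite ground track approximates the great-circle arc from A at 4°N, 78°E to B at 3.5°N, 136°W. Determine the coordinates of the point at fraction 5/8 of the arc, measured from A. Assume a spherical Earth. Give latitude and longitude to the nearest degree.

The haversine formula gives a central angle δ ≈ 2.534 rad (145.2°) between the endpoints.
Interpolate at f = 5/8 with slerp weights a = sin((1−f)δ)/sin δ ≈ 1.426, b = sin(fδ)/sin δ ≈ 1.752.
p = a·p₁ + b·p₂ ≈ (-0.962, 0.176, 0.206); φ = arcsin(p_z) ≈ 11.91°, λ = atan2(p_y, p_x) ≈ 169.62°.

≈ 12°N, 170°E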